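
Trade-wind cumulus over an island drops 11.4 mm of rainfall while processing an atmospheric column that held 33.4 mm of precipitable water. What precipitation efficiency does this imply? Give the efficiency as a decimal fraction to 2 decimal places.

ε ≈ 0.34

ε = rainfall / PW = 11.4 / 33.4 = 0.34.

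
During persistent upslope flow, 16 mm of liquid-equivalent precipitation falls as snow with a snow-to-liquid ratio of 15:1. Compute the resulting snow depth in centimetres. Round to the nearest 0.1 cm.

Snow depth = liquid × ratio = 16 mm × 15 = 240 mm = 24.0 cm.

snow depth ≈ 24.0 cm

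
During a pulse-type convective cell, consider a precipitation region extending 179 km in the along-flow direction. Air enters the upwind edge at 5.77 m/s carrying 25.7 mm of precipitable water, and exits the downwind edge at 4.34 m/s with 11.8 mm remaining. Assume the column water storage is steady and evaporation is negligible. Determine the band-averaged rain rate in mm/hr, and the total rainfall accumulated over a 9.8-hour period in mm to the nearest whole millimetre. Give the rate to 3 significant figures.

Column moisture flux per unit crosswind length is F = V × PW.
Inflow: F_in = 5.77 × 25.7 = 148.289 mm·m/s
Outflow: F_out = 4.34 × 11.8 = 51.212 mm·m/s
Steady-state rate R = (F_in − F_out)/L = (148.289 − 51.212) / 179000 m = 5.423e-04 mm/s.
R = 5.423e-04 × 3600 = 1.95 mm/hr.
Over 9.8 h: total = 1.95 × 9.8 = 19.11 ≈ 19 mm.

R ≈ 1.95 mm/hr; total ≈ 19 mm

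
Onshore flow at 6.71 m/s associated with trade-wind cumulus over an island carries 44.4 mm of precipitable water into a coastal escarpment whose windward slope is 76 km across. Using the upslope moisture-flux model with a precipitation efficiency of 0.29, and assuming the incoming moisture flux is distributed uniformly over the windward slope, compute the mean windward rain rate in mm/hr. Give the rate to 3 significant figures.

R ≈ 4.09 mm/hr

Incoming column moisture flux per unit ridge length: F = V × PW = 6.71 × 44.4 = 297.924 mm·m/s.
Spread over the 76 km slope with efficiency ε = 0.29: R = ε·F/W = 0.29 × 297.924 / 76000 m = 1.137e-03 mm/s.
R = 1.137e-03 × 3600 = 4.09 mm/hr.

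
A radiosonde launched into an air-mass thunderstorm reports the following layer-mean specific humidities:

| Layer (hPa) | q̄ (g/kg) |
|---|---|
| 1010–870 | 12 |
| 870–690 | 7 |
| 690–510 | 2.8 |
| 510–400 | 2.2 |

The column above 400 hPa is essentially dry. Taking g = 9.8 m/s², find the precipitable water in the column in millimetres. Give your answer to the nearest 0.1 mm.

PW ≈ 37.6 mm

Precipitable water is the column-integrated vapour mass per unit area: PW = (1/g) Σ q̄ Δp, with q in kg/kg and Δp in Pa (1 kg/m² of water = 1 mm).
Layer 1010–870 hPa: Δp = 140 hPa = 14000 Pa, q̄ = 0.012 kg/kg → 0.012 × 14000 / 9.8 = 17.14 mm
Layer 870–690 hPa: Δp = 180 hPa = 18000 Pa, q̄ = 0.007 kg/kg → 0.007 × 18000 / 9.8 = 12.86 mm
Layer 690–510 hPa: Δp = 180 hPa = 18000 Pa, q̄ = 0.0028 kg/kg → 0.0028 × 18000 / 9.8 = 5.14 mm
Layer 510–400 hPa: Δp = 110 hPa = 11000 Pa, q̄ = 0.0022 kg/kg → 0.0022 × 11000 / 9.8 = 2.47 mm
PW = 17.14 + 12.86 + 5.14 + 2.47 = 37.61 ≈ 37.6 mm.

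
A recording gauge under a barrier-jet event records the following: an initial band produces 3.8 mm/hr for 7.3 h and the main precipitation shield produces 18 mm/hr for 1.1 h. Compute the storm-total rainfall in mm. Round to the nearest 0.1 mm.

Total = Σ Rᵢ Δtᵢ = 3.8 × 7.3 + 18 × 1.1
      = 27.74 + 19.8 = 47.5 mm.

total ≈ 47.5 mm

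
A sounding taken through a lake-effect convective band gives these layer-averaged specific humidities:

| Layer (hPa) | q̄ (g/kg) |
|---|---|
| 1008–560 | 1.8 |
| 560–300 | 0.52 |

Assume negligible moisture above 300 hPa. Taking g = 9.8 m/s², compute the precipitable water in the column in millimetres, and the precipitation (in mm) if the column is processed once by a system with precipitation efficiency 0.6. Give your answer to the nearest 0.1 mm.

PW ≈ 9.6 mm; precipitation ≈ 5.8 mm

Precipitable water is the column-integrated vapour mass per unit area: PW = (1/g) Σ q̄ Δp, with q in kg/kg and Δp in Pa (1 kg/m² of water = 1 mm).
Layer 1008–560 hPa: Δp = 448 hPa = 44800 Pa, q̄ = 0.0018 kg/kg → 0.0018 × 44800 / 9.8 = 8.23 mm
Layer 560–300 hPa: Δp = 260 hPa = 26000 Pa, q̄ = 0.00052 kg/kg → 0.00052 × 26000 / 9.8 = 1.38 mm
PW = 8.23 + 1.38 = 9.61 ≈ 9.6 mm.
Precipitation = ε × PW = 0.6 × 9.6 = 5.8 mm.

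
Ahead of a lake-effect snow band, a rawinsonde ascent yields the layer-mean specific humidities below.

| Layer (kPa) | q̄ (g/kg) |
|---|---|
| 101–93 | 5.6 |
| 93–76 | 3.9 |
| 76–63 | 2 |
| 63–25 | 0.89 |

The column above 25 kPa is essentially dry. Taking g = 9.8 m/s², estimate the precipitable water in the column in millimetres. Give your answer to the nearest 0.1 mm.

PW ≈ 17.4 mm

Precipitable water is the column-integrated vapour mass per unit area: PW = (1/g) Σ q̄ Δp, with q in kg/kg and Δp in Pa (1 kg/m² of water = 1 mm).
Layer 101–93 kPa: Δp = 80 hPa = 8000 Pa, q̄ = 0.0056 kg/kg → 0.0056 × 8000 / 9.8 = 4.57 mm
Layer 93–76 kPa: Δp = 170 hPa = 17000 Pa, q̄ = 0.0039 kg/kg → 0.0039 × 17000 / 9.8 = 6.77 mm
Layer 76–63 kPa: Δp = 130 hPa = 13000 Pa, q̄ = 0.002 kg/kg → 0.002 × 13000 / 9.8 = 2.65 mm
Layer 63–25 kPa: Δp = 380 hPa = 38000 Pa, q̄ = 0.00089 kg/kg → 0.00089 × 38000 / 9.8 = 3.45 mm
PW = 4.57 + 6.77 + 2.65 + 3.45 = 17.44 ≈ 17.4 mm.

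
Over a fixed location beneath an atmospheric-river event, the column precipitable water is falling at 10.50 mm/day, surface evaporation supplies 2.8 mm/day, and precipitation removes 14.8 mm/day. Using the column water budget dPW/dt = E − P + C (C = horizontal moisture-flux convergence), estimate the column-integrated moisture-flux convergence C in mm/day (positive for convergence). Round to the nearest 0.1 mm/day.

dPW/dt = -10.50 mm/day.
C = dPW/dt − E + P = (-10.50) − 2.8 + 14.8 = 1.5 mm/day.

C ≈ 1.5 mm/day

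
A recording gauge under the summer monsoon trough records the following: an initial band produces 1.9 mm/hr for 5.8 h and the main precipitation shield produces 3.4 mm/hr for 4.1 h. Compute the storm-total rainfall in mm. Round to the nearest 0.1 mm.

Total = Σ Rᵢ Δtᵢ = 1.9 × 5.8 + 3.4 × 4.1
      = 11.02 + 13.94 = 25.0 mm.

total ≈ 25.0 mm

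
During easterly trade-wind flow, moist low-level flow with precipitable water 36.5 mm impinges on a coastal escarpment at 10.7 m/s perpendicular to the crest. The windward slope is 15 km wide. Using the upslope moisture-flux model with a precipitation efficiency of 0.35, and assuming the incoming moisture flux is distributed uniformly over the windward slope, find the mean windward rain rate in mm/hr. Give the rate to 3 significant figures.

R ≈ 32.8 mm/hr

Incoming column moisture flux per unit ridge length: F = V × PW = 10.7 × 36.5 = 390.55 mm·m/s.
Spread over the 15 km slope with efficiency ε = 0.35: R = ε·F/W = 0.35 × 390.55 / 15000 m = 9.113e-03 mm/s.
R = 9.113e-03 × 3600 = 32.8 mm/hr.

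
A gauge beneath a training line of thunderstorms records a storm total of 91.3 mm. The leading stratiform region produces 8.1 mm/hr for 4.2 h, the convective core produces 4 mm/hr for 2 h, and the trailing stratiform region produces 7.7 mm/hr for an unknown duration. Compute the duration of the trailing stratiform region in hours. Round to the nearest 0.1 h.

duration ≈ 6.4 h

Known phases: 8.1 × 4.2 + 4 × 2 = 34.02 + 8 = 42.02 mm.
Remaining depth = 91.3 − 42.02 = 49.28 mm.
Duration = 49.28 / 7.7 = 6.4 h.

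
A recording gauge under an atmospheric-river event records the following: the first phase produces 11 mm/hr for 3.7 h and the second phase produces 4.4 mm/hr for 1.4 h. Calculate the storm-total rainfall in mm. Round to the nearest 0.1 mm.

Total = Σ Rᵢ Δtᵢ = 11 × 3.7 + 4.4 × 1.4
      = 40.7 + 6.16 = 46.9 mm.

total ≈ 46.9 mm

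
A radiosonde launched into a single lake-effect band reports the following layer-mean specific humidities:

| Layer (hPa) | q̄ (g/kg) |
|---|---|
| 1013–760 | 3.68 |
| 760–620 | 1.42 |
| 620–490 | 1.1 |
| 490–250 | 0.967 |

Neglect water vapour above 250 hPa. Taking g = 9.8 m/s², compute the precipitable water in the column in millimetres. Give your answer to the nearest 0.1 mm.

Precipitable water is the column-integrated vapour mass per unit area: PW = (1/g) Σ q̄ Δp, with q in kg/kg and Δp in Pa (1 kg/m² of water = 1 mm).
Layer 1013–760 hPa: Δp = 253 hPa = 25300 Pa, q̄ = 0.00368 kg/kg → 0.00368 × 25300 / 9.8 = 9.50 mm
Layer 760–620 hPa: Δp = 140 hPa = 14000 Pa, q̄ = 0.00142 kg/kg → 0.00142 × 14000 / 9.8 = 2.03 mm
Layer 620–490 hPa: Δp = 130 hPa = 13000 Pa, q̄ = 0.0011 kg/kg → 0.0011 × 13000 / 9.8 = 1.46 mm
Layer 490–250 hPa: Δp = 240 hPa = 24000 Pa, q̄ = 0.000967 kg/kg → 0.000967 × 24000 / 9.8 = 2.37 mm
PW = 9.50 + 2.03 + 1.46 + 2.37 = 15.36 ≈ 15.4 mm.

PW ≈ 15.4 mm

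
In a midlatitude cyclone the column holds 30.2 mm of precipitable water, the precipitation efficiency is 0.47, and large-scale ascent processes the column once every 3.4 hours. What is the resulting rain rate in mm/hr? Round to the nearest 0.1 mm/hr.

R ≈ 4.2 mm/hr

Each overturning extracts ε × PW = 0.47 × 30.2 = 14.194 mm.
Rate = ε·PW / τ = 14.194 / 3.4 h = 4.2 mm/hr.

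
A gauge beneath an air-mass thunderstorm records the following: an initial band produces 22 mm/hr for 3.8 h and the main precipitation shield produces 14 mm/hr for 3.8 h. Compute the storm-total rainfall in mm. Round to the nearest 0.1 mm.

Total = Σ Rᵢ Δtᵢ = 22 × 3.8 + 14 × 3.8
      = 83.6 + 53.2 = 136.8 mm.

total ≈ 136.8 mm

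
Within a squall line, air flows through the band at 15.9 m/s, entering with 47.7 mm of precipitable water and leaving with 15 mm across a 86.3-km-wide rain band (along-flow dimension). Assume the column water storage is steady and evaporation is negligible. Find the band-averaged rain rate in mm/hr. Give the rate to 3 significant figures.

Column moisture flux per unit crosswind length is F = V × PW.
Inflow: F_in = 15.9 × 47.7 = 758.43 mm·m/s
Outflow: F_out = 15.9 × 15 = 238.5 mm·m/s
Steady-state rate R = (F_in − F_out)/L = (758.43 − 238.5) / 86300 m = 6.025e-03 mm/s.
R = 6.025e-03 × 3600 = 21.7 mm/hr.

R ≈ 21.7 mm/hr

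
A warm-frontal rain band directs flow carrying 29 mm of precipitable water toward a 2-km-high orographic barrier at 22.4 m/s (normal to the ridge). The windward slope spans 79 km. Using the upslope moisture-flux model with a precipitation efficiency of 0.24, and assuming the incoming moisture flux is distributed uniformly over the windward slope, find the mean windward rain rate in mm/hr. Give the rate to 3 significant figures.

R ≈ 7.10 mm/hr

Incoming column moisture flux per unit ridge length: F = V × PW = 22.4 × 29 = 649.6 mm·m/s.
Spread over the 79 km slope with efficiency ε = 0.24: R = ε·F/W = 0.24 × 649.6 / 79000 m = 1.973e-03 mm/s.
R = 1.973e-03 × 3600 = 7.10 mm/hr.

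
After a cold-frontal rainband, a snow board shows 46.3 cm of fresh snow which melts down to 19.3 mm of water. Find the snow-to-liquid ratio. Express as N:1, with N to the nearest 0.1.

ratio ≈ 24.0

Ratio = snow depth / SWE = 463 mm / 19.3 mm = 24.0, i.e. 24.0:1.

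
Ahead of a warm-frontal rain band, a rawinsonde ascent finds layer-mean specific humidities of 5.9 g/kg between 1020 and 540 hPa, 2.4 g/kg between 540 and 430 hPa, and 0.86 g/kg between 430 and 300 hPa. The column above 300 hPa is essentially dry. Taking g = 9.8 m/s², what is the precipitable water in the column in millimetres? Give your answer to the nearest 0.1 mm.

Precipitable water is the column-integrated vapour mass per unit area: PW = (1/g) Σ q̄ Δp, with q in kg/kg and Δp in Pa (1 kg/m² of water = 1 mm).
Layer 1020–540 hPa: Δp = 480 hPa = 48000 Pa, q̄ = 0.0059 kg/kg → 0.0059 × 48000 / 9.8 = 28.90 mm
Layer 540–430 hPa: Δp = 110 hPa = 11000 Pa, q̄ = 0.0024 kg/kg → 0.0024 × 11000 / 9.8 = 2.69 mm
Layer 430–300 hPa: Δp = 130 hPa = 13000 Pa, q̄ = 0.00086 kg/kg → 0.00086 × 13000 / 9.8 = 1.14 mm
PW = 28.90 + 2.69 + 1.14 = 32.73 ≈ 32.7 mm.

PW ≈ 32.7 mm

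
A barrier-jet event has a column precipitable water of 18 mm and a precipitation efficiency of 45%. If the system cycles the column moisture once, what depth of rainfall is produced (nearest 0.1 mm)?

rainfall ≈ 8.1 mm

Rainfall = ε × PW = 0.45 × 18 = 8.1 mm.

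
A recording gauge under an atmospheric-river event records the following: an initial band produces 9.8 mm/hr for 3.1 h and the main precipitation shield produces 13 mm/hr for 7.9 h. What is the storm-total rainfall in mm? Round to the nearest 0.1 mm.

total ≈ 133.1 mm

Total = Σ Rᵢ Δtᵢ = 9.8 × 3.1 + 13 × 7.9
      = 30.38 + 102.7 = 133.1 mm.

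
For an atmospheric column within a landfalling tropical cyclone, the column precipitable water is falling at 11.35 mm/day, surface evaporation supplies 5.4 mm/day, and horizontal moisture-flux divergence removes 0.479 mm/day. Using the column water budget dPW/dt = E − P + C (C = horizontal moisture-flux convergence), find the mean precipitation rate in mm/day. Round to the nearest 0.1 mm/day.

P ≈ 16.3 mm/day

dPW/dt = -11.35 mm/day.
P = E + C − dPW/dt = 5.4 + (-0.479) − (-11.35) = 16.3 mm/day.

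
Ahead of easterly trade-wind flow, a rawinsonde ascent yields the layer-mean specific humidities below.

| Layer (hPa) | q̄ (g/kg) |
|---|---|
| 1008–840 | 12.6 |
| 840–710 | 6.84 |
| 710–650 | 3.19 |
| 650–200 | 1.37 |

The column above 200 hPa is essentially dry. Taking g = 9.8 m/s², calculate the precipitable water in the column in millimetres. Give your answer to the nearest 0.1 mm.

PW ≈ 38.9 mm

Precipitable water is the column-integrated vapour mass per unit area: PW = (1/g) Σ q̄ Δp, with q in kg/kg and Δp in Pa (1 kg/m² of water = 1 mm).
Layer 1008–840 hPa: Δp = 168 hPa = 16800 Pa, q̄ = 0.0126 kg/kg → 0.0126 × 16800 / 9.8 = 21.60 mm
Layer 840–710 hPa: Δp = 130 hPa = 13000 Pa, q̄ = 0.00684 kg/kg → 0.00684 × 13000 / 9.8 = 9.07 mm
Layer 710–650 hPa: Δp = 60 hPa = 6000 Pa, q̄ = 0.00319 kg/kg → 0.00319 × 6000 / 9.8 = 1.95 mm
Layer 650–200 hPa: Δp = 450 hPa = 45000 Pa, q̄ = 0.00137 kg/kg → 0.00137 × 45000 / 9.8 = 6.29 mm
PW = 21.60 + 9.07 + 1.95 + 6.29 = 38.91 ≈ 38.9 mm.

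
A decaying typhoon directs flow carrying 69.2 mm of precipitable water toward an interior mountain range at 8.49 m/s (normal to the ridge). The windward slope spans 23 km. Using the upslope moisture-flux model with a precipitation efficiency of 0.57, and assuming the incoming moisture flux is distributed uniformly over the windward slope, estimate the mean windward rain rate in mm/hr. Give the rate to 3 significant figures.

R ≈ 52.4 mm/hr

Incoming column moisture flux per unit ridge length: F = V × PW = 8.49 × 69.2 = 587.508 mm·m/s.
Spread over the 23 km slope with efficiency ε = 0.57: R = ε·F/W = 0.57 × 587.508 / 23000 m = 1.456e-02 mm/s.
R = 1.456e-02 × 3600 = 52.4 mm/hr.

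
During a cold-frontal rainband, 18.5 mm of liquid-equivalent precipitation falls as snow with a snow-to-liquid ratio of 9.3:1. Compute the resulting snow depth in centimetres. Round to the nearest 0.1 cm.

snow depth ≈ 17.2 cm

Snow depth = liquid × ratio = 18.5 mm × 9.3 = 172.05 mm = 17.2 cm.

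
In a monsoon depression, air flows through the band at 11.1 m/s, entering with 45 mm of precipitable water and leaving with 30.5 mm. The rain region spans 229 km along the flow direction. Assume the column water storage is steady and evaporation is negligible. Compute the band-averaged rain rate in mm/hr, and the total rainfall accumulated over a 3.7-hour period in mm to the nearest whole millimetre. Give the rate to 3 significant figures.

Column moisture flux per unit crosswind length is F = V × PW.
Inflow: F_in = 11.1 × 45 = 499.5 mm·m/s
Outflow: F_out = 11.1 × 30.5 = 338.55 mm·m/s
Steady-state rate R = (F_in − F_out)/L = (499.5 − 338.55) / 229000 m = 7.028e-04 mm/s.
R = 7.028e-04 × 3600 = 2.53 mm/hr.
Over 3.7 h: total = 2.53 × 3.7 = 9.361 ≈ 9 mm.

R ≈ 2.53 mm/hr; total ≈ 9 mm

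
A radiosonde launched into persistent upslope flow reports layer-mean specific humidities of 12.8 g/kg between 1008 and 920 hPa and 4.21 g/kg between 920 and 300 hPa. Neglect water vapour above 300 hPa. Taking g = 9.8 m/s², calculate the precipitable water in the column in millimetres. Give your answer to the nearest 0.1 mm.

Precipitable water is the column-integrated vapour mass per unit area: PW = (1/g) Σ q̄ Δp, with q in kg/kg and Δp in Pa (1 kg/m² of water = 1 mm).
Layer 1008–920 hPa: Δp = 88 hPa = 8800 Pa, q̄ = 0.0128 kg/kg → 0.0128 × 8800 / 9.8 = 11.49 mm
Layer 920–300 hPa: Δp = 620 hPa = 62000 Pa, q̄ = 0.00421 kg/kg → 0.00421 × 62000 / 9.8 = 26.63 mm
PW = 11.49 + 26.63 = 38.12 ≈ 38.1 mm.

PW ≈ 38.1 mm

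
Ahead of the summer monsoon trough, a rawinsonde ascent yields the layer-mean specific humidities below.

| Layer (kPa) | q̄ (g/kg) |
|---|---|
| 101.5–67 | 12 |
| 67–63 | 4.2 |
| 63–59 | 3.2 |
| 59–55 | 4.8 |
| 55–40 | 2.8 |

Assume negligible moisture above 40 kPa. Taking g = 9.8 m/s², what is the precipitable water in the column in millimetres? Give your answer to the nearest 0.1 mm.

Precipitable water is the column-integrated vapour mass per unit area: PW = (1/g) Σ q̄ Δp, with q in kg/kg and Δp in Pa (1 kg/m² of water = 1 mm).
Layer 101.5–67 kPa: Δp = 345 hPa = 34500 Pa, q̄ = 0.012 kg/kg → 0.012 × 34500 / 9.8 = 42.24 mm
Layer 67–63 kPa: Δp = 40 hPa = 4000 Pa, q̄ = 0.0042 kg/kg → 0.0042 × 4000 / 9.8 = 1.71 mm
Layer 63–59 kPa: Δp = 40 hPa = 4000 Pa, q̄ = 0.0032 kg/kg → 0.0032 × 4000 / 9.8 = 1.31 mm
Layer 59–55 kPa: Δp = 40 hPa = 4000 Pa, q̄ = 0.0048 kg/kg → 0.0048 × 4000 / 9.8 = 1.96 mm
Layer 55–40 kPa: Δp = 150 hPa = 15000 Pa, q̄ = 0.0028 kg/kg → 0.0028 × 15000 / 9.8 = 4.29 mm
PW = 42.24 + 1.71 + 1.31 + 1.96 + 4.29 = 51.51 ≈ 51.5 mm.

PW ≈ 51.5 mm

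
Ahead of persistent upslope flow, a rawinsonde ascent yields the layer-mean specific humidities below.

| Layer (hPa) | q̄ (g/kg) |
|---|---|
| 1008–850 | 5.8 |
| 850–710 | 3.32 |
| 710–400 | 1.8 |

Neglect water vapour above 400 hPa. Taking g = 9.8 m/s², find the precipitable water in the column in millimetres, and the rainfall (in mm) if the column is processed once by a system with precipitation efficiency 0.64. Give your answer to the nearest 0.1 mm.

PW ≈ 19.8 mm; rainfall ≈ 12.7 mm

Precipitable water is the column-integrated vapour mass per unit area: PW = (1/g) Σ q̄ Δp, with q in kg/kg and Δp in Pa (1 kg/m² of water = 1 mm).
Layer 1008–850 hPa: Δp = 158 hPa = 15800 Pa, q̄ = 0.0058 kg/kg → 0.0058 × 15800 / 9.8 = 9.35 mm
Layer 850–710 hPa: Δp = 140 hPa = 14000 Pa, q̄ = 0.00332 kg/kg → 0.00332 × 14000 / 9.8 = 4.74 mm
Layer 710–400 hPa: Δp = 310 hPa = 31000 Pa, q̄ = 0.0018 kg/kg → 0.0018 × 31000 / 9.8 = 5.69 mm
PW = 9.35 + 4.74 + 5.69 = 19.78 ≈ 19.8 mm.
Rainfall = ε × PW = 0.64 × 19.8 = 12.7 mm.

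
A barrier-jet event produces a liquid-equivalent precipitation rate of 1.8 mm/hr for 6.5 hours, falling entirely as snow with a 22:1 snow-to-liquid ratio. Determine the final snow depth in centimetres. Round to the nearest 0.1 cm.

Liquid-equivalent depth = 1.8 × 6.5 = 11.7 mm.
Snow depth = 11.7 mm × 22 = 257.4 mm = 25.7 cm.

snow depth ≈ 25.7 cm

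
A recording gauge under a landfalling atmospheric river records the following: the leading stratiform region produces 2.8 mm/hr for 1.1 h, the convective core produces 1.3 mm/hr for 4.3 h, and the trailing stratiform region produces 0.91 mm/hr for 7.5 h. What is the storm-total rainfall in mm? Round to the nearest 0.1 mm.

Total = Σ Rᵢ Δtᵢ = 2.8 × 1.1 + 1.3 × 4.3 + 0.91 × 7.5
      = 3.08 + 5.59 + 6.825 = 15.5 mm.

total ≈ 15.5 mm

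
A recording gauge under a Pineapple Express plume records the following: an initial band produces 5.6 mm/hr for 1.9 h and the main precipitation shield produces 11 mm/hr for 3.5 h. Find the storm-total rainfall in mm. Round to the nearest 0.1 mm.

Total = Σ Rᵢ Δtᵢ = 5.6 × 1.9 + 11 × 3.5
      = 10.64 + 38.5 = 49.1 mm.

total ≈ 49.1 mm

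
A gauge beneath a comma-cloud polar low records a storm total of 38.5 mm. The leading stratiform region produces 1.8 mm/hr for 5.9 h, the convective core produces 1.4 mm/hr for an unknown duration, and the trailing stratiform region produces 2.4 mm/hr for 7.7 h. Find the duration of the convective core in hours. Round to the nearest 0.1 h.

Known phases: 1.8 × 5.9 + 2.4 × 7.7 = 10.62 + 18.48 = 29.1 mm.
Remaining depth = 38.5 − 29.1 = 9.4 mm.
Duration = 9.4 / 1.4 = 6.7 h.

duration ≈ 6.7 h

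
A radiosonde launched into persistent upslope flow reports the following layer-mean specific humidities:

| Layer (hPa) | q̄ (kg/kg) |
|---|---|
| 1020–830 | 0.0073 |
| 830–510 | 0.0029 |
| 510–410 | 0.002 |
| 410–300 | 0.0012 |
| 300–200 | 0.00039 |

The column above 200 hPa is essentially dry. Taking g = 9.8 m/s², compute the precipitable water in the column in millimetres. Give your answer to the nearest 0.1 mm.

PW ≈ 27.4 mm

Precipitable water is the column-integrated vapour mass per unit area: PW = (1/g) Σ q̄ Δp, with q in kg/kg and Δp in Pa (1 kg/m² of water = 1 mm).
Layer 1020–830 hPa: Δp = 190 hPa = 19000 Pa, q̄ = 0.0073 kg/kg → 0.0073 × 19000 / 9.8 = 14.15 mm
Layer 830–510 hPa: Δp = 320 hPa = 32000 Pa, q̄ = 0.0029 kg/kg → 0.0029 × 32000 / 9.8 = 9.47 mm
Layer 510–410 hPa: Δp = 100 hPa = 10000 Pa, q̄ = 0.002 kg/kg → 0.002 × 10000 / 9.8 = 2.04 mm
Layer 410–300 hPa: Δp = 110 hPa = 11000 Pa, q̄ = 0.0012 kg/kg → 0.0012 × 11000 / 9.8 = 1.35 mm
Layer 300–200 hPa: Δp = 100 hPa = 10000 Pa, q̄ = 0.00039 kg/kg → 0.00039 × 10000 / 9.8 = 0.40 mm
PW = 14.15 + 9.47 + 2.04 + 1.35 + 0.40 = 27.41 ≈ 27.4 mm.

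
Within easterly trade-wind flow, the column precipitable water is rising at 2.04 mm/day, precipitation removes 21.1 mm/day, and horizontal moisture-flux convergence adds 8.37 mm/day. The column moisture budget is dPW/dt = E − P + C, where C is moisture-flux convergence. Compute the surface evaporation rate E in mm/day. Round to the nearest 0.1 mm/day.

dPW/dt = +2.04 mm/day.
E = dPW/dt + P − C = (+2.04) + 21.1 − (8.37) = 14.8 mm/day.

E ≈ 14.8 mm/day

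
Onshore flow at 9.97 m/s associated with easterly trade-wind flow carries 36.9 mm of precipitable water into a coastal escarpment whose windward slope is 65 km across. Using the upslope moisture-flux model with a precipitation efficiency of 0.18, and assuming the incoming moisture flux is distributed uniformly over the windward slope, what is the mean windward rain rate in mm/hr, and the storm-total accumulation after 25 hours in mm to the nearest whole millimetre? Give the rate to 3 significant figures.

Incoming column moisture flux per unit ridge length: F = V × PW = 9.97 × 36.9 = 367.893 mm·m/s.
Spread over the 65 km slope with efficiency ε = 0.18: R = ε·F/W = 0.18 × 367.893 / 65000 m = 1.019e-03 mm/s.
R = 1.019e-03 × 3600 = 3.67 mm/hr.
Over 25 h: total = 3.67 × 25 = 91.75 ≈ 92 mm.

R ≈ 3.67 mm/hr; total ≈ 92 mm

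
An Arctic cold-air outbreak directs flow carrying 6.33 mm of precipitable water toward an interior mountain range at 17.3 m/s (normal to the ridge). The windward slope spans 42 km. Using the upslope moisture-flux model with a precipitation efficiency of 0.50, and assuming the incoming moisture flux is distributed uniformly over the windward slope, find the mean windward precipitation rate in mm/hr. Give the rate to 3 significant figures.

Incoming column moisture flux per unit ridge length: F = V × PW = 17.3 × 6.33 = 109.509 mm·m/s.
Spread over the 42 km slope with efficiency ε = 0.50: R = ε·F/W = 0.50 × 109.509 / 42000 m = 1.304e-03 mm/s.
R = 1.304e-03 × 3600 = 4.69 mm/hr.

R ≈ 4.69 mm/hr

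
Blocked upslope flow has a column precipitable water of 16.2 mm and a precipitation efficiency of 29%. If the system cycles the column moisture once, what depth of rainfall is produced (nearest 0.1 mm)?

rainfall ≈ 4.7 mm

Rainfall = ε × PW = 0.29 × 16.2 = 4.7 mm.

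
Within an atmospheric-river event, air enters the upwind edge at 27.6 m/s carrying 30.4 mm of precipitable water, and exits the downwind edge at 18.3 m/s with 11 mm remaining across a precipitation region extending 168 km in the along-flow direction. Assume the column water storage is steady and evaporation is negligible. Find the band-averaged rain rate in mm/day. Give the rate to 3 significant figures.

Column moisture flux per unit crosswind length is F = V × PW.
Inflow: F_in = 27.6 × 30.4 = 839.04 mm·m/s
Outflow: F_out = 18.3 × 11 = 201.3 mm·m/s
Steady-state rate R = (F_in − F_out)/L = (839.04 − 201.3) / 168000 m = 3.796e-03 mm/s.
R = 3.796e-03 × 3600 × 24 = 328 mm/day.

R ≈ 328 mm/day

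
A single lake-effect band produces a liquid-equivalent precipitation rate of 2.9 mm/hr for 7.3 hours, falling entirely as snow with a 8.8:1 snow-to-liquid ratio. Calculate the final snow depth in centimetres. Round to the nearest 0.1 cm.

snow depth ≈ 18.6 cm

Liquid-equivalent depth = 2.9 × 7.3 = 21.17 mm.
Snow depth = 21.17 mm × 8.8 = 186.296 mm = 18.6 cm.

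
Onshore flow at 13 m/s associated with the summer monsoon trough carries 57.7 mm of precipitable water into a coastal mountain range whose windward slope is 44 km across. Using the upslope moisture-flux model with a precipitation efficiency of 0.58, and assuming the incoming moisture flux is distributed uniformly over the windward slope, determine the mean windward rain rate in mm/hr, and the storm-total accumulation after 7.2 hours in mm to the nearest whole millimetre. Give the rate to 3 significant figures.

R ≈ 35.6 mm/hr; total ≈ 256 mm

Incoming column moisture flux per unit ridge length: F = V × PW = 13 × 57.7 = 750.1 mm·m/s.
Spread over the 44 km slope with efficiency ε = 0.58: R = ε·F/W = 0.58 × 750.1 / 44000 m = 9.888e-03 mm/s.
R = 9.888e-03 × 3600 = 35.6 mm/hr.
Over 7.2 h: total = 35.6 × 7.2 = 256.32 ≈ 256 mm.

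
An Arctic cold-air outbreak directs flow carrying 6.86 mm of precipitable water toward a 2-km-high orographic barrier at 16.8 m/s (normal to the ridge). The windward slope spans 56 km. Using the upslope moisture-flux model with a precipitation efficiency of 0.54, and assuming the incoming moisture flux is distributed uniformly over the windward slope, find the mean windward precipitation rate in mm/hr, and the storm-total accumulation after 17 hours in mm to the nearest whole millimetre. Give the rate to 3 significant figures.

Incoming column moisture flux per unit ridge length: F = V × PW = 16.8 × 6.86 = 115.248 mm·m/s.
Spread over the 56 km slope with efficiency ε = 0.54: R = ε·F/W = 0.54 × 115.248 / 56000 m = 1.111e-03 mm/s.
R = 1.111e-03 × 3600 = 4.00 mm/hr.
Over 17 h: total = 4.00 × 17 = 68 mm.

R ≈ 4.00 mm/hr; total ≈ 68 mm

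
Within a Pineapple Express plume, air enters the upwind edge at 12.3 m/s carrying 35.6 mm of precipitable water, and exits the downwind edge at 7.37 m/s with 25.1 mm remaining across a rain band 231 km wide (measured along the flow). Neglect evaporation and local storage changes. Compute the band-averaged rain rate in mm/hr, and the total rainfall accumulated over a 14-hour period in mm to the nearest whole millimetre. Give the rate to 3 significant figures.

R ≈ 3.94 mm/hr; total ≈ 55 mm

Column moisture flux per unit crosswind length is F = V × PW.
Inflow: F_in = 12.3 × 35.6 = 437.88 mm·m/s
Outflow: F_out = 7.37 × 25.1 = 184.987 mm·m/s
Steady-state rate R = (F_in − F_out)/L = (437.88 − 184.987) / 231000 m = 1.095e-03 mm/s.
R = 1.095e-03 × 3600 = 3.94 mm/hr.
Over 14 h: total = 3.94 × 14 = 55.16 ≈ 55 mm.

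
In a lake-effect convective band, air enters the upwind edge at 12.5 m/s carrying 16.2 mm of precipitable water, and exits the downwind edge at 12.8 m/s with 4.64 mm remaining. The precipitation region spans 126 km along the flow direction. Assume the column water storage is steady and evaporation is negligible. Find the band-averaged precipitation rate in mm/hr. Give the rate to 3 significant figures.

R ≈ 4.09 mm/hr

Column moisture flux per unit crosswind length is F = V × PW.
Inflow: F_in = 12.5 × 16.2 = 202.5 mm·m/s
Outflow: F_out = 12.8 × 4.64 = 59.392 mm·m/s
Steady-state rate R = (F_in − F_out)/L = (202.5 − 59.392) / 126000 m = 1.136e-03 mm/s.
R = 1.136e-03 × 3600 = 4.09 mm/hr.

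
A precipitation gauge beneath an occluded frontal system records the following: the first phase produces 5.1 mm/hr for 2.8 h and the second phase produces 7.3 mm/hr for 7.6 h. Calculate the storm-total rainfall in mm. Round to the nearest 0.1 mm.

Total = Σ Rᵢ Δtᵢ = 5.1 × 2.8 + 7.3 × 7.6
      = 14.28 + 55.48 = 69.8 mm.

total ≈ 69.8 mm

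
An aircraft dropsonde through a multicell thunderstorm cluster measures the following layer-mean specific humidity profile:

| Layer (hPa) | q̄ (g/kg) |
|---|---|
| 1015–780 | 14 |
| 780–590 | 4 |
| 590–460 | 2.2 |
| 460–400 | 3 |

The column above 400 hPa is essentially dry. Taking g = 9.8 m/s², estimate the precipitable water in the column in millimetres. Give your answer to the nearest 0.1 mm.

Precipitable water is the column-integrated vapour mass per unit area: PW = (1/g) Σ q̄ Δp, with q in kg/kg and Δp in Pa (1 kg/m² of water = 1 mm).
Layer 1015–780 hPa: Δp = 235 hPa = 23500 Pa, q̄ = 0.014 kg/kg → 0.014 × 23500 / 9.8 = 33.57 mm
Layer 780–590 hPa: Δp = 190 hPa = 19000 Pa, q̄ = 0.004 kg/kg → 0.004 × 19000 / 9.8 = 7.76 mm
Layer 590–460 hPa: Δp = 130 hPa = 13000 Pa, q̄ = 0.0022 kg/kg → 0.0022 × 13000 / 9.8 = 2.92 mm
Layer 460–400 hPa: Δp = 60 hPa = 6000 Pa, q̄ = 0.003 kg/kg → 0.003 × 6000 / 9.8 = 1.84 mm
PW = 33.57 + 7.76 + 2.92 + 1.84 = 46.09 ≈ 46.1 mm.

PW ≈ 46.1 mm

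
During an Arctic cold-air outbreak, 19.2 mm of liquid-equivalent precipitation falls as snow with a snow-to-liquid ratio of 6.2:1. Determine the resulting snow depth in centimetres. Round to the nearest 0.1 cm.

snow depth ≈ 11.9 cm

Snow depth = liquid × ratio = 19.2 mm × 6.2 = 119.04 mm = 11.9 cm.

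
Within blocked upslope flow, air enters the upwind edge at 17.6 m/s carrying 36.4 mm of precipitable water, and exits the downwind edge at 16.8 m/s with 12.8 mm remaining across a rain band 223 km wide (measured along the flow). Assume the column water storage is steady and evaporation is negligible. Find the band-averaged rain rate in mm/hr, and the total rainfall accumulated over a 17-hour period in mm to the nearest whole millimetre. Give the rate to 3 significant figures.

Column moisture flux per unit crosswind length is F = V × PW.
Inflow: F_in = 17.6 × 36.4 = 640.64 mm·m/s
Outflow: F_out = 16.8 × 12.8 = 215.04 mm·m/s
Steady-state rate R = (F_in − F_out)/L = (640.64 − 215.04) / 223000 m = 1.909e-03 mm/s.
R = 1.909e-03 × 3600 = 6.87 mm/hr.
Over 17 h: total = 6.87 × 17 = 116.79 ≈ 117 mm.

R ≈ 6.87 mm/hr; total ≈ 117 mm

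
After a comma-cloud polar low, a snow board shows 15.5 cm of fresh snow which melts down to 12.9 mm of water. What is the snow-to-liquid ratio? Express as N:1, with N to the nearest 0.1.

ratio ≈ 12.0

Ratio = snow depth / SWE = 155 mm / 12.9 mm = 12.0, i.e. 12.0:1.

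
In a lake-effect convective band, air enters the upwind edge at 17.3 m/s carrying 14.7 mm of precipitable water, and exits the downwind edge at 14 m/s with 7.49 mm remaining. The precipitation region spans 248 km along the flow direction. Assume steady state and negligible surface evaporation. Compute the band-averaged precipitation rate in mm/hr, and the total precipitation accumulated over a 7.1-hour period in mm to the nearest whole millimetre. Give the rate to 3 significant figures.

R ≈ 2.17 mm/hr; total ≈ 15 mm

Column moisture flux per unit crosswind length is F = V × PW.
Inflow: F_in = 17.3 × 14.7 = 254.31 mm·m/s
Outflow: F_out = 14 × 7.49 = 104.86 mm·m/s
Steady-state rate R = (F_in − F_out)/L = (254.31 − 104.86) / 248000 m = 6.026e-04 mm/s.
R = 6.026e-04 × 3600 = 2.17 mm/hr.
Over 7.1 h: total = 2.17 × 7.1 = 15.407 ≈ 15 mm.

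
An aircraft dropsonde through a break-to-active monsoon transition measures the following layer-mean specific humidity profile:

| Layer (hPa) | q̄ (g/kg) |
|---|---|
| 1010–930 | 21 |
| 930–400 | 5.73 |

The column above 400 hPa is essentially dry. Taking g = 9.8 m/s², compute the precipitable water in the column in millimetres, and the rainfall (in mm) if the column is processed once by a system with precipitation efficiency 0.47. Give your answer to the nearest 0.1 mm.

Precipitable water is the column-integrated vapour mass per unit area: PW = (1/g) Σ q̄ Δp, with q in kg/kg and Δp in Pa (1 kg/m² of water = 1 mm).
Layer 1010–930 hPa: Δp = 80 hPa = 8000 Pa, q̄ = 0.021 kg/kg → 0.021 × 8000 / 9.8 = 17.14 mm
Layer 930–400 hPa: Δp = 530 hPa = 53000 Pa, q̄ = 0.00573 kg/kg → 0.00573 × 53000 / 9.8 = 30.99 mm
PW = 17.14 + 30.99 = 48.13 ≈ 48.1 mm.
Rainfall = ε × PW = 0.47 × 48.1 = 22.6 mm.

PW ≈ 48.1 mm; rainfall ≈ 22.6 mm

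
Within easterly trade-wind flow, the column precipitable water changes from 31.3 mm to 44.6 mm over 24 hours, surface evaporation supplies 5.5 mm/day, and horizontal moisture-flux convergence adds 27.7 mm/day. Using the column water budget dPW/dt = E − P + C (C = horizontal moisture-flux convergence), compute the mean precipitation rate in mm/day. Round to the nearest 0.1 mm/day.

dPW/dt = (44.6 − 31.3) mm / (24/24 day) = +13.300 mm/day.
P = E + C − dPW/dt = 5.5 + (27.7) − (+13.300) = 19.9 mm/day.

P ≈ 19.9 mm/day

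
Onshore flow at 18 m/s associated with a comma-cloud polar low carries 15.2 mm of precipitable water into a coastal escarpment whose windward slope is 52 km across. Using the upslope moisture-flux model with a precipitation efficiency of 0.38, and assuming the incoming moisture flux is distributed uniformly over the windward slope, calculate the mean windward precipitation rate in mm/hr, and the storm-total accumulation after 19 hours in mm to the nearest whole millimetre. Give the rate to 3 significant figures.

R ≈ 7.20 mm/hr; total ≈ 137 mm

Incoming column moisture flux per unit ridge length: F = V × PW = 18 × 15.2 = 273.6 mm·m/s.
Spread over the 52 km slope with efficiency ε = 0.38: R = ε·F/W = 0.38 × 273.6 / 52000 m = 1.999e-03 mm/s.
R = 1.999e-03 × 3600 = 7.20 mm/hr.
Over 19 h: total = 7.20 × 19 = 136.8 ≈ 137 mm.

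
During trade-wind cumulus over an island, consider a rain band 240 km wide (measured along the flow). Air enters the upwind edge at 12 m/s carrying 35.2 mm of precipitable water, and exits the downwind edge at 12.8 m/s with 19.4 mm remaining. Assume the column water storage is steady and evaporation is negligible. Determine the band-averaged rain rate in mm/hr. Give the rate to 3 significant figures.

Column moisture flux per unit crosswind length is F = V × PW.
Inflow: F_in = 12 × 35.2 = 422.4 mm·m/s
Outflow: F_out = 12.8 × 19.4 = 248.32 mm·m/s
Steady-state rate R = (F_in − F_out)/L = (422.4 − 248.32) / 240000 m = 7.253e-04 mm/s.
R = 7.253e-04 × 3600 = 2.61 mm/hr.

R ≈ 2.61 mm/hr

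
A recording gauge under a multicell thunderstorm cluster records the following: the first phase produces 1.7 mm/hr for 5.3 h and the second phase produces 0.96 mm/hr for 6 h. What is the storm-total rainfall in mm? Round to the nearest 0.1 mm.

Total = Σ Rᵢ Δtᵢ = 1.7 × 5.3 + 0.96 × 6
      = 9.01 + 5.76 = 14.8 mm.

total ≈ 14.8 mm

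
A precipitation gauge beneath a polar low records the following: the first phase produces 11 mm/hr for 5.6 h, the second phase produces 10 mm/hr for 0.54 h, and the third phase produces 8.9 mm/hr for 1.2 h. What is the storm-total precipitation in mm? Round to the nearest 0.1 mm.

Total = Σ Rᵢ Δtᵢ = 11 × 5.6 + 10 × 0.54 + 8.9 × 1.2
      = 61.6 + 5.4 + 10.68 = 77.7 mm.

total ≈ 77.7 mm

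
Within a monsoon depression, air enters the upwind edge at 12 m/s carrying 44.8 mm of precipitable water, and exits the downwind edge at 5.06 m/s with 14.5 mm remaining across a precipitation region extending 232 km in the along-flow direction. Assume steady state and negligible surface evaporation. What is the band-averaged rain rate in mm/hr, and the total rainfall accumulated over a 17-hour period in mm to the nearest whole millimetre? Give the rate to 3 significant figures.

Column moisture flux per unit crosswind length is F = V × PW.
Inflow: F_in = 12 × 44.8 = 537.6 mm·m/s
Outflow: F_out = 5.06 × 14.5 = 73.37 mm·m/s
Steady-state rate R = (F_in − F_out)/L = (537.6 − 73.37) / 232000 m = 2.001e-03 mm/s.
R = 2.001e-03 × 3600 = 7.20 mm/hr.
Over 17 h: total = 7.20 × 17 = 122.4 ≈ 122 mm.

R ≈ 7.20 mm/hr; total ≈ 122 mm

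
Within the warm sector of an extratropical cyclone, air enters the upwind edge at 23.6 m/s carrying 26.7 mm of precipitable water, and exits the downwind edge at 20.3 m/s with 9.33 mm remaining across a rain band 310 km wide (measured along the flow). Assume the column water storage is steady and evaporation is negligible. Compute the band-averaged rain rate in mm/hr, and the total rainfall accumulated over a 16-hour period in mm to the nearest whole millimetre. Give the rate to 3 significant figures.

Column moisture flux per unit crosswind length is F = V × PW.
Inflow: F_in = 23.6 × 26.7 = 630.12 mm·m/s
Outflow: F_out = 20.3 × 9.33 = 189.399 mm·m/s
Steady-state rate R = (F_in − F_out)/L = (630.12 − 189.399) / 310000 m = 1.422e-03 mm/s.
R = 1.422e-03 × 3600 = 5.12 mm/hr.
Over 16 h: total = 5.12 × 16 = 81.92 ≈ 82 mm.

R ≈ 5.12 mm/hr; total ≈ 82 mm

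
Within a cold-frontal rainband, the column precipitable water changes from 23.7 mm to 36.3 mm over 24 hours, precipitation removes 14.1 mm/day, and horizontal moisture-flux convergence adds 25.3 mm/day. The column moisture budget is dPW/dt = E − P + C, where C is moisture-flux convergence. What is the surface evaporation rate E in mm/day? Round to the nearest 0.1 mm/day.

E ≈ 1.4 mm/day

dPW/dt = (36.3 − 23.7) mm / (24/24 day) = +12.600 mm/day.
E = dPW/dt + P − C = (+12.600) + 14.1 − (25.3) = 1.4 mm/day.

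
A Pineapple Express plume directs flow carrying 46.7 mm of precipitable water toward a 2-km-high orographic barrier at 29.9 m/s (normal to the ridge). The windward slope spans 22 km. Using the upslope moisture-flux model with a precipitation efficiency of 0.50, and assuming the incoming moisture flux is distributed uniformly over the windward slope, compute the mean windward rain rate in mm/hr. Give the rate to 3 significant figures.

R ≈ 114 mm/hr

Incoming column moisture flux per unit ridge length: F = V × PW = 29.9 × 46.7 = 1396.33 mm·m/s.
Spread over the 22 km slope with efficiency ε = 0.50: R = ε·F/W = 0.50 × 1396.33 / 22000 m = 3.173e-02 mm/s.
R = 3.173e-02 × 3600 = 114 mm/hr.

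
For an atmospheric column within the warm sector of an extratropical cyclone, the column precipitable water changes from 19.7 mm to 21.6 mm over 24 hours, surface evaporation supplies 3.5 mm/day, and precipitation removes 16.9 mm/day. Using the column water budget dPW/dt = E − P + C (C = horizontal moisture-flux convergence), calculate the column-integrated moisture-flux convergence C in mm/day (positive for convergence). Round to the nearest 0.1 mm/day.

C ≈ 15.3 mm/day

dPW/dt = (21.6 − 19.7) mm / (24/24 day) = +1.900 mm/day.
C = dPW/dt − E + P = (+1.900) − 3.5 + 16.9 = 15.3 mm/day.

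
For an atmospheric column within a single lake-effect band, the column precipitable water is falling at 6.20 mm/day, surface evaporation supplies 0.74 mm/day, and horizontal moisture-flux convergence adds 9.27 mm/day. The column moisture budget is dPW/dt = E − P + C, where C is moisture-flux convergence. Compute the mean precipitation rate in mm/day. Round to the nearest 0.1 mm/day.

dPW/dt = -6.20 mm/day.
P = E + C − dPW/dt = 0.74 + (9.27) − (-6.20) = 16.2 mm/day.

P ≈ 16.2 mm/day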